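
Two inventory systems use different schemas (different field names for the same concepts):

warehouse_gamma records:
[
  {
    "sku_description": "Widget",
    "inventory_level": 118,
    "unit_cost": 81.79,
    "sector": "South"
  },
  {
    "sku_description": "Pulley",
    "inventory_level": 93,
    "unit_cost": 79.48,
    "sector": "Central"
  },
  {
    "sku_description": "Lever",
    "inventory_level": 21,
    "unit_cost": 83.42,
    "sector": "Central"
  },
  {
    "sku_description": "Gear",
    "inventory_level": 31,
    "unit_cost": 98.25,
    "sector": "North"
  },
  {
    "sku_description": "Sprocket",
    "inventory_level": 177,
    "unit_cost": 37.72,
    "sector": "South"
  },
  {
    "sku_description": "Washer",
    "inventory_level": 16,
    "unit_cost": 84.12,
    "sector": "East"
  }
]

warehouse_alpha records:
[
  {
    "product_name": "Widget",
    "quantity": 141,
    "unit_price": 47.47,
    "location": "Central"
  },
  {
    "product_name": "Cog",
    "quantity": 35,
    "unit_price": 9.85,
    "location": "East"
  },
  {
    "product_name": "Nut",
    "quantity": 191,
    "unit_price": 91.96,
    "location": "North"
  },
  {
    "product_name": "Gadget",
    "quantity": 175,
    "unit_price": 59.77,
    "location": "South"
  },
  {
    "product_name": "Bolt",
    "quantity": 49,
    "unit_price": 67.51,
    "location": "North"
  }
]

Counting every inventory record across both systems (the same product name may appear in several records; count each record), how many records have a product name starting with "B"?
1

Schema mapping: "sku_description" (warehouse_gamma) = "product_name" (warehouse_alpha) = product name

Records with product name starting with "B" in warehouse_gamma: 0
Records with product name starting with "B" in warehouse_alpha: 1

Total: 0 + 1 = 1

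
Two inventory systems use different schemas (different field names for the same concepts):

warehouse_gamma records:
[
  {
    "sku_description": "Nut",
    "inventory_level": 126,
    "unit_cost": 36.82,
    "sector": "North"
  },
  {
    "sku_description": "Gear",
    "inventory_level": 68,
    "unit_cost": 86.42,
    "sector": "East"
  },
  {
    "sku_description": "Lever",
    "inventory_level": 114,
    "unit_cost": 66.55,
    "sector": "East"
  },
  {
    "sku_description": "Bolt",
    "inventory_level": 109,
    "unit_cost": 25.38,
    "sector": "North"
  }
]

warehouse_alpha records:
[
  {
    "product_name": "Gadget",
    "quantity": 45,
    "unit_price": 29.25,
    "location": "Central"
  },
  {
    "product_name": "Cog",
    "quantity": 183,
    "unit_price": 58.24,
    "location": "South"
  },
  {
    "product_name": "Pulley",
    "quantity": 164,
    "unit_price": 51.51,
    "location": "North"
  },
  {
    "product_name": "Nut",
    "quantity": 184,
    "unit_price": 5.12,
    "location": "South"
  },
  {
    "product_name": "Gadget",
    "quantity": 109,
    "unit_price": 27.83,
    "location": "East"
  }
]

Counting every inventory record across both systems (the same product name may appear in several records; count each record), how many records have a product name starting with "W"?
0

Schema mapping: "sku_description" (warehouse_gamma) = "product_name" (warehouse_alpha) = product name

Records with product name starting with "W" in warehouse_gamma: 0
Records with product name starting with "W" in warehouse_alpha: 0

Total: 0 + 0 = 0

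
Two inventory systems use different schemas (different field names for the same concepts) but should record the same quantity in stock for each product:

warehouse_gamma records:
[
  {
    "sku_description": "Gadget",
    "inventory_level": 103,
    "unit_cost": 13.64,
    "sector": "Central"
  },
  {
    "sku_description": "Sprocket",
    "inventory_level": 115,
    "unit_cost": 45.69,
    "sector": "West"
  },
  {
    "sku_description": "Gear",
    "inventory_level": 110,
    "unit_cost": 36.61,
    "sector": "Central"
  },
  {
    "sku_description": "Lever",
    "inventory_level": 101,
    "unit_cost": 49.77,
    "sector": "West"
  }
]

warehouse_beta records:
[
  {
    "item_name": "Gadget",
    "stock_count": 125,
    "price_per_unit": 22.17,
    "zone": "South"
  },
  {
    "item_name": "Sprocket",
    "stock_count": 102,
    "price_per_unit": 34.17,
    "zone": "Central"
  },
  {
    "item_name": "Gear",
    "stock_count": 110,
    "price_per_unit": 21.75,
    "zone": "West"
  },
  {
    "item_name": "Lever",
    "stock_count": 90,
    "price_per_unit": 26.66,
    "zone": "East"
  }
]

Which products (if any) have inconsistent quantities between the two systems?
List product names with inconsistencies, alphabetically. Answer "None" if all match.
Gadget, Lever, Sprocket

Schema mappings:
- "sku_description" (warehouse_gamma) = "item_name" (warehouse_beta) = product name
- "inventory_level" (warehouse_gamma) = "stock_count" (warehouse_beta) = quantity

Comparison:
  Gadget: 103 vs 125 - MISMATCH
  Sprocket: 115 vs 102 - MISMATCH
  Gear: 110 vs 110 - MATCH
  Lever: 101 vs 90 - MISMATCH

Products with inconsistencies: Gadget, Lever, Sprocket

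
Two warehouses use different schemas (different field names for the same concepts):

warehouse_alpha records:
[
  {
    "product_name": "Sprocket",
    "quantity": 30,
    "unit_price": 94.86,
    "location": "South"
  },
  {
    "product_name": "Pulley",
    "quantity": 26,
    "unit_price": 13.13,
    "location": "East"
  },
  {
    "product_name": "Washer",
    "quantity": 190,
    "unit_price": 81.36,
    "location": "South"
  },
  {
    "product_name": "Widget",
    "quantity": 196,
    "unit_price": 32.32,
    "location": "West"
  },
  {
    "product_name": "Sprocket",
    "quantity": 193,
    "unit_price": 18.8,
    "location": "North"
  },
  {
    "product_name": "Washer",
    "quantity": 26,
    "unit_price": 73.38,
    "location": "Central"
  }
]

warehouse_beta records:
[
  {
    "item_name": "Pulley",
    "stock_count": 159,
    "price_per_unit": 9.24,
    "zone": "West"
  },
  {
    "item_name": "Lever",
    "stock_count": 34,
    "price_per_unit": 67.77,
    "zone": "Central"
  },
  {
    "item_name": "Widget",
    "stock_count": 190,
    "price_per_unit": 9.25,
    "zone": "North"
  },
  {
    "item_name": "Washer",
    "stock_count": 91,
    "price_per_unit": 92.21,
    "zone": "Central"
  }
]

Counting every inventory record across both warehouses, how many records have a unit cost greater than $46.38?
5

Schema mapping: "unit_price" (warehouse_alpha) = "price_per_unit" (warehouse_beta) = unit cost

Records > $46.38 in warehouse_alpha: 3
Records > $46.38 in warehouse_beta: 2

Total count: 3 + 2 = 5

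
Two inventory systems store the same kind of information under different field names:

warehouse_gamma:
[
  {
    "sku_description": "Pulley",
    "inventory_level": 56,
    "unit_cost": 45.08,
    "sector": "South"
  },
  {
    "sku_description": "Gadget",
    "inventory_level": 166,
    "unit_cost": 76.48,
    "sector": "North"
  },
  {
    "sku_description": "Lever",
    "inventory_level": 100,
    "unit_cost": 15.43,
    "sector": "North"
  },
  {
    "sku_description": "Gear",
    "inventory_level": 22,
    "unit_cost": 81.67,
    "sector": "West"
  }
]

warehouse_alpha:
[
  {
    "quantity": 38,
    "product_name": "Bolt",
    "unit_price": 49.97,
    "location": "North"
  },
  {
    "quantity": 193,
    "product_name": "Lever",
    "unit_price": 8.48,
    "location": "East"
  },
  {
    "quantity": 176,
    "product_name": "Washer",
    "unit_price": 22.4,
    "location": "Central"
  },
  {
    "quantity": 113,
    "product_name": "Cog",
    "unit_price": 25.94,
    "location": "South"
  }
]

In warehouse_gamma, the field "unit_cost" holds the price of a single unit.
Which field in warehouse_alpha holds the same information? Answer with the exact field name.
unit_price

In warehouse_gamma, "unit_cost" holds the price of a single unit.
The fields in warehouse_alpha are: "quantity", "product_name", "unit_price", "location".
"unit_price" is the match: the name refers to the same concept and its values are decimal currency amounts (e.g. 49.97, 8.48).
The other fields ("quantity", "product_name", "location") hold different kinds of data.

So "unit_cost" in warehouse_gamma corresponds to "unit_price" in warehouse_alpha.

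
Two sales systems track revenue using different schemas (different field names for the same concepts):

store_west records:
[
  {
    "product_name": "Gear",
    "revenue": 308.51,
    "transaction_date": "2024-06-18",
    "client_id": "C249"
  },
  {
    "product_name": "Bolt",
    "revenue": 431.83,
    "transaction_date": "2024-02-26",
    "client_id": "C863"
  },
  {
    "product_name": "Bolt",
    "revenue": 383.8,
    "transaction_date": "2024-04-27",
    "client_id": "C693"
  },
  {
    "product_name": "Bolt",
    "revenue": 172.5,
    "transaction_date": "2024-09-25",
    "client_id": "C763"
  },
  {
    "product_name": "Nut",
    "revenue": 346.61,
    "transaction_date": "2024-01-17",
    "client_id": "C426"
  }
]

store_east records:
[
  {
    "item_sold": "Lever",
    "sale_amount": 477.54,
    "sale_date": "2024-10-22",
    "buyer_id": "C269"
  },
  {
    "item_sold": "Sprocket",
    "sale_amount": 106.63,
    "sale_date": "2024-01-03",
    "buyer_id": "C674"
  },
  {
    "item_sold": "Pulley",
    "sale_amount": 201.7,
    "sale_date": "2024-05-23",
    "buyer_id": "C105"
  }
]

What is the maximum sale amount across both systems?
477.54

Reconcile: "revenue" (store_west) = "sale_amount" (store_east) = sale amount

Maximum in store_west: 431.83
Maximum in store_east: 477.54

Overall maximum: max(431.83, 477.54) = 477.54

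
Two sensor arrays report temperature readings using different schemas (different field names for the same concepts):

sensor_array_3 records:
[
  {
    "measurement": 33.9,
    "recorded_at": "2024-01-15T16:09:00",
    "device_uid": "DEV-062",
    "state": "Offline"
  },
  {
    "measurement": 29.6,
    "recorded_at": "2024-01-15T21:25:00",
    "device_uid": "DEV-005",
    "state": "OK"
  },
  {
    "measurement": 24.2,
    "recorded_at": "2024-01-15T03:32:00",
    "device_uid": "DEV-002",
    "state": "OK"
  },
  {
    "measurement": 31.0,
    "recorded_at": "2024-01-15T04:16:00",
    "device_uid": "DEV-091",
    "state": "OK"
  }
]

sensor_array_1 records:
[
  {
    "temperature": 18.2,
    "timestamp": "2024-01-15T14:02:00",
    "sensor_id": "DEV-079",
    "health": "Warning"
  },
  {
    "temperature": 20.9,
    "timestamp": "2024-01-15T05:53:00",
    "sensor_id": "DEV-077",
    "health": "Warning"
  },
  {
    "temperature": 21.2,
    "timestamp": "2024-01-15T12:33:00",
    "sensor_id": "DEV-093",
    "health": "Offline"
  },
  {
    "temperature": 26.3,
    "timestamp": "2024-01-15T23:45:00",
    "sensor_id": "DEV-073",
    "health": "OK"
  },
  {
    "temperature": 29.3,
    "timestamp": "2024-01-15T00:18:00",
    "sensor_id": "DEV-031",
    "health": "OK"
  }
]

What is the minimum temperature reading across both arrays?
18.2

Schema mapping: "measurement" (sensor_array_3) = "temperature" (sensor_array_1) = temperature reading

Minimum in sensor_array_3: 24.2
Minimum in sensor_array_1: 18.2

Overall minimum: min(24.2, 18.2) = 18.2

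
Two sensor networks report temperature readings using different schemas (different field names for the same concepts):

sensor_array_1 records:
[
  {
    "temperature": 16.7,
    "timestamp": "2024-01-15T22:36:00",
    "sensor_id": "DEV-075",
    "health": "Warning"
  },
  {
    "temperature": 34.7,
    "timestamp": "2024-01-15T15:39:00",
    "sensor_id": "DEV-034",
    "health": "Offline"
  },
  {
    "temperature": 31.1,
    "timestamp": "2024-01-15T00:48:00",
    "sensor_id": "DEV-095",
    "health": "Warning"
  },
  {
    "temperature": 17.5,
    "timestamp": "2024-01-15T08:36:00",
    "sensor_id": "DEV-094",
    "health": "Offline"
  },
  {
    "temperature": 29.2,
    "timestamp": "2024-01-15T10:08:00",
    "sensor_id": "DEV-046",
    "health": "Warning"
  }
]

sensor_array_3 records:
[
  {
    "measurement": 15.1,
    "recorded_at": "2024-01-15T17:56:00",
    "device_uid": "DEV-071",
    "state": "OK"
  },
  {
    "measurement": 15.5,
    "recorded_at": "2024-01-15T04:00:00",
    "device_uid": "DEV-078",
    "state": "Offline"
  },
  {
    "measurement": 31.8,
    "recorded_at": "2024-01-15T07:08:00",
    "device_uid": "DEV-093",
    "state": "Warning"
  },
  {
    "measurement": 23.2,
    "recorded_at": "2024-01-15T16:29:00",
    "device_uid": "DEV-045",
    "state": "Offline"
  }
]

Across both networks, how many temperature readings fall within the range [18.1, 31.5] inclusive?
3

Schema mapping: "temperature" (sensor_array_1) = "measurement" (sensor_array_3) = temperature

Readings in [18.1, 31.5] from sensor_array_1: 2
Readings in [18.1, 31.5] from sensor_array_3: 1

Total count: 2 + 1 = 3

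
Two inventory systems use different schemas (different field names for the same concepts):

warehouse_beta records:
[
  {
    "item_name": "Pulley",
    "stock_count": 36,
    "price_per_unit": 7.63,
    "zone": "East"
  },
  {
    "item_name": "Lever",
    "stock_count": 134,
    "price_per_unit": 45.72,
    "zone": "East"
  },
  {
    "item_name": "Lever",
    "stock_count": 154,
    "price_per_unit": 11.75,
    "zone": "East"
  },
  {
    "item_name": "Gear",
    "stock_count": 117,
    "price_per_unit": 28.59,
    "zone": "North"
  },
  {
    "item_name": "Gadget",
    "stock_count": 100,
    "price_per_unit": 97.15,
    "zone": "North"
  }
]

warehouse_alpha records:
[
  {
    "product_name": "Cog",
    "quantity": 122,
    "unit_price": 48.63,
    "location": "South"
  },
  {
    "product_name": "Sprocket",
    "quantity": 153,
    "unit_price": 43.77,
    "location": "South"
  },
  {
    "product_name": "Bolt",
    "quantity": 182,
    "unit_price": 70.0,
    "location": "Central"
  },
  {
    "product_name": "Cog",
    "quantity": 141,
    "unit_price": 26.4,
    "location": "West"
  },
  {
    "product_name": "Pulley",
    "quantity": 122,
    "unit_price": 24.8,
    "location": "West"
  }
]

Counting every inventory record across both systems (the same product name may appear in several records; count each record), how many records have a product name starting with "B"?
1

Schema mapping: "item_name" (warehouse_beta) = "product_name" (warehouse_alpha) = product name

Records with product name starting with "B" in warehouse_beta: 0
Records with product name starting with "B" in warehouse_alpha: 1

Total: 0 + 1 = 1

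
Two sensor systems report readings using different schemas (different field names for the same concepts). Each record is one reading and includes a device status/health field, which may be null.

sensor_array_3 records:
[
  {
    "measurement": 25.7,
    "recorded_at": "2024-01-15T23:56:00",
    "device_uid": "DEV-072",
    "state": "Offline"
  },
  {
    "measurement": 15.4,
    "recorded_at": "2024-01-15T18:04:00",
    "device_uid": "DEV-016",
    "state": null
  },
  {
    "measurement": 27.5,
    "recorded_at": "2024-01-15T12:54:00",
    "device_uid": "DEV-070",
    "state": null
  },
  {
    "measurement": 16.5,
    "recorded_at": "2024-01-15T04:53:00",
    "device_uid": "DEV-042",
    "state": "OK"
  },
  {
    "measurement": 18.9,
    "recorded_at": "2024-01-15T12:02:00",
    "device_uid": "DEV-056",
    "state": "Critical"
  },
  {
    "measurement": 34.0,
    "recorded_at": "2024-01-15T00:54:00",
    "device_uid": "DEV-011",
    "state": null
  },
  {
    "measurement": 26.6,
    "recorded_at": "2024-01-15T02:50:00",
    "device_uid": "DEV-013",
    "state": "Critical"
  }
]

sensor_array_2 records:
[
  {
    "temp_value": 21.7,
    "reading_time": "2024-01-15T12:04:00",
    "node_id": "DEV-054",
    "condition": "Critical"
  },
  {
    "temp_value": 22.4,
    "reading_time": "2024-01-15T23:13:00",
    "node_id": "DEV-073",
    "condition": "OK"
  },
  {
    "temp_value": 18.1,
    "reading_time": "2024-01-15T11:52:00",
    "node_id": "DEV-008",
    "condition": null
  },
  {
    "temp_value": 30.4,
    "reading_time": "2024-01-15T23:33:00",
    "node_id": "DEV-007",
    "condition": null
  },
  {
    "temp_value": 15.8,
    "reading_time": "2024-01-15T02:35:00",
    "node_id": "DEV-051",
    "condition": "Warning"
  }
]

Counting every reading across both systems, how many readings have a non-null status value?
7

Schema mapping: "state" (sensor_array_3) = "condition" (sensor_array_2) = status

Non-null in sensor_array_3: 4
Non-null in sensor_array_2: 3

Total non-null: 4 + 3 = 7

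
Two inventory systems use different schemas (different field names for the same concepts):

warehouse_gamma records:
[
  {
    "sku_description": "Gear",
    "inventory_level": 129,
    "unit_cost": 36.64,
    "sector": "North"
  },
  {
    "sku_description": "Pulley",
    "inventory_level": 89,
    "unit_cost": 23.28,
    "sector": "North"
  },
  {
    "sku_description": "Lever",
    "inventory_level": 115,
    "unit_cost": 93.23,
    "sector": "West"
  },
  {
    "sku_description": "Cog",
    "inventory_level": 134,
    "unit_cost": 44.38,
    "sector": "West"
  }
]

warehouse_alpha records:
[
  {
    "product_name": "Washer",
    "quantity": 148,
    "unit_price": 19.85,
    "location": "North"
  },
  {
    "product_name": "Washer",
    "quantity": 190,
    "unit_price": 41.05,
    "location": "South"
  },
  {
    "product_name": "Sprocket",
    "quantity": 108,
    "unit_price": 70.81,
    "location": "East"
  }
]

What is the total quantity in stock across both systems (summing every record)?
913

To reconcile these schemas, identify the field holding the quantity in stock in each system:
1. In warehouse_gamma it is "inventory_level"
2. In warehouse_alpha it is "quantity"

From warehouse_gamma: 129 + 89 + 115 + 134 = 467
From warehouse_alpha: 148 + 190 + 108 = 446

Total: 467 + 446 = 913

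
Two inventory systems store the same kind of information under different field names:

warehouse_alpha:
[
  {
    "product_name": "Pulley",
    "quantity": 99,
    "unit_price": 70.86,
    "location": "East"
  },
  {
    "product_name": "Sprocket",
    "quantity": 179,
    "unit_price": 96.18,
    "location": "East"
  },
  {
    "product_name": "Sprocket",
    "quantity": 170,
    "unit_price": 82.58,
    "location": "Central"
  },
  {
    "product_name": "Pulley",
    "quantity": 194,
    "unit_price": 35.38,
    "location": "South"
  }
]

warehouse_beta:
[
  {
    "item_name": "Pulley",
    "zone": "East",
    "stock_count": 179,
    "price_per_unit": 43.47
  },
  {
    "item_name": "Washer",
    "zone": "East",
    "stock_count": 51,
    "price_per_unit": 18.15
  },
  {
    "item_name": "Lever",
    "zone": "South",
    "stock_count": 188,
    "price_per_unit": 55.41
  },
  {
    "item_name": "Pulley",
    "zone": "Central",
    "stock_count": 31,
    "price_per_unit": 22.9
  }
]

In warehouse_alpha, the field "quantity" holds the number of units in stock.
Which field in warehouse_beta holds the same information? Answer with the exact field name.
stock_count

In warehouse_alpha, "quantity" holds the number of units in stock.
The fields in warehouse_beta are: "item_name", "zone", "stock_count", "price_per_unit".
"stock_count" is the match: the name refers to the same concept and its values are whole-number counts (e.g. 179, 51).
The other fields ("item_name", "zone", "price_per_unit") hold different kinds of data.

So "quantity" in warehouse_alpha corresponds to "stock_count" in warehouse_beta.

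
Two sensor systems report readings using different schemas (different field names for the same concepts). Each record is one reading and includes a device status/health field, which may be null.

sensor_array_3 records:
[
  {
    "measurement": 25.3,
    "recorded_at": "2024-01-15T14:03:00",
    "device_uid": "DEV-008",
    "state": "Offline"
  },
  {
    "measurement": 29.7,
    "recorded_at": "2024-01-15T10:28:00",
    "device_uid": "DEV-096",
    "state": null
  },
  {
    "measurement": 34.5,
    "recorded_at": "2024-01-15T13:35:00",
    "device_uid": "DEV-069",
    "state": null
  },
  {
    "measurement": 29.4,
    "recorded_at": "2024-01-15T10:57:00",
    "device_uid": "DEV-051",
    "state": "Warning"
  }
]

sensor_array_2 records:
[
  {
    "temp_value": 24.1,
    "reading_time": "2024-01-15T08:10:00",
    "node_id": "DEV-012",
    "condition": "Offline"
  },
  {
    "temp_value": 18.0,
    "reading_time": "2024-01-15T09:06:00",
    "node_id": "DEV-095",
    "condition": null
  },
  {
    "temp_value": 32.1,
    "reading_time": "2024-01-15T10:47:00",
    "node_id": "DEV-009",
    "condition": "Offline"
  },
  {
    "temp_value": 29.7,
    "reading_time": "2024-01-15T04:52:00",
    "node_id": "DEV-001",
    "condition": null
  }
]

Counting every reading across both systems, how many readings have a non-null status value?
4

Schema mapping: "state" (sensor_array_3) = "condition" (sensor_array_2) = status

Non-null in sensor_array_3: 2
Non-null in sensor_array_2: 2

Total non-null: 2 + 2 = 4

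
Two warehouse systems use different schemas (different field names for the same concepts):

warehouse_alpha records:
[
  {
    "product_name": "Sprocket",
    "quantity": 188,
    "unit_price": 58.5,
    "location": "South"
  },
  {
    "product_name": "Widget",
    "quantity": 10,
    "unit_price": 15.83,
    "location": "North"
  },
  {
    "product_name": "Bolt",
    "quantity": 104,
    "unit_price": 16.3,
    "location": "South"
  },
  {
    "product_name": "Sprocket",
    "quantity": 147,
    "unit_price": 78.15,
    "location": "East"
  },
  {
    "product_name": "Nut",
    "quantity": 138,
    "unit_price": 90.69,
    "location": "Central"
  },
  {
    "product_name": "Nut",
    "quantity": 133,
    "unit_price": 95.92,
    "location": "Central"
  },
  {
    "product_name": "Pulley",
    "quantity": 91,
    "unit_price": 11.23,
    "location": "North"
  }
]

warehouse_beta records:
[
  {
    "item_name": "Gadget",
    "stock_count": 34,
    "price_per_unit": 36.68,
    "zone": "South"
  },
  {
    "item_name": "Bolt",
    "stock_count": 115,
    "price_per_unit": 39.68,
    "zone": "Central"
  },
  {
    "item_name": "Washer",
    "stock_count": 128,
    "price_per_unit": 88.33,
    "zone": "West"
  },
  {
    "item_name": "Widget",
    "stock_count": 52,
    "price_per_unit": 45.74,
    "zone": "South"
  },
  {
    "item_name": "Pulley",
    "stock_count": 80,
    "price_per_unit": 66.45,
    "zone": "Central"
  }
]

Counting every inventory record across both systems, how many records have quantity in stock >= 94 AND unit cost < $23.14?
1

Schema mappings:
- "quantity" (warehouse_alpha) = "stock_count" (warehouse_beta) = quantity
- "unit_price" (warehouse_alpha) = "price_per_unit" (warehouse_beta) = unit cost

Records meeting both conditions in warehouse_alpha: 1
Records meeting both conditions in warehouse_beta: 0

Total: 1 + 0 = 1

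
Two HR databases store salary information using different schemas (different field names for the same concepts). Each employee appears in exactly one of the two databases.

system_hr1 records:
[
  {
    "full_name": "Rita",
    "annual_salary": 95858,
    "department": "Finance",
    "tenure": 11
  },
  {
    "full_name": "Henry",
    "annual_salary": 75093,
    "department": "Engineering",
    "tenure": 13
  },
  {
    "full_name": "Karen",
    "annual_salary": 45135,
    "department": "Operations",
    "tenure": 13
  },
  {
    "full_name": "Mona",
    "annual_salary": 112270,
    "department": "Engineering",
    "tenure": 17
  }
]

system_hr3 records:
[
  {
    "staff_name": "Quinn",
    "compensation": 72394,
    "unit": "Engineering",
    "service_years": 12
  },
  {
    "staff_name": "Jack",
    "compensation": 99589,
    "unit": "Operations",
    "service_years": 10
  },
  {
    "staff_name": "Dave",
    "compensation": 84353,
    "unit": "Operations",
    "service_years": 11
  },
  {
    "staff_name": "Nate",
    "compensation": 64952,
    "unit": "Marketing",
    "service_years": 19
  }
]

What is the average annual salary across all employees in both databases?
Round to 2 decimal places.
81205.50

Schema mapping: "annual_salary" (system_hr1) = "compensation" (system_hr3) = annual salary

All salaries: [95858, 75093, 45135, 112270, 72394, 99589, 84353, 64952]
Sum: 649644
Count: 8
Average: 649644 / 8 = 81205.50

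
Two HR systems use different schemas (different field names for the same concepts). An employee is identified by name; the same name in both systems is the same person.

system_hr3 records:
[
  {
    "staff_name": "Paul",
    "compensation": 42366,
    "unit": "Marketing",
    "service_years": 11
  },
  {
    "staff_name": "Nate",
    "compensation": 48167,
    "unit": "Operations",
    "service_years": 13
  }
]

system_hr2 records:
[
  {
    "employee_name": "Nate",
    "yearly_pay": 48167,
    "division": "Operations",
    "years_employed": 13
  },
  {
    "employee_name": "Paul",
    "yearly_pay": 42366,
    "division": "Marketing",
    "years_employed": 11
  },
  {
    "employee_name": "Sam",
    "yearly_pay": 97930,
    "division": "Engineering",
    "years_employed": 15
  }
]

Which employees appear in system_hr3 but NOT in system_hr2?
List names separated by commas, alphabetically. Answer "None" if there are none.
None

Schema mapping: "staff_name" (system_hr3) = "employee_name" (system_hr2) = employee name

Names in system_hr3: ['Nate', 'Paul']
Names in system_hr2: ['Nate', 'Paul', 'Sam']

In system_hr3 but not system_hr2: None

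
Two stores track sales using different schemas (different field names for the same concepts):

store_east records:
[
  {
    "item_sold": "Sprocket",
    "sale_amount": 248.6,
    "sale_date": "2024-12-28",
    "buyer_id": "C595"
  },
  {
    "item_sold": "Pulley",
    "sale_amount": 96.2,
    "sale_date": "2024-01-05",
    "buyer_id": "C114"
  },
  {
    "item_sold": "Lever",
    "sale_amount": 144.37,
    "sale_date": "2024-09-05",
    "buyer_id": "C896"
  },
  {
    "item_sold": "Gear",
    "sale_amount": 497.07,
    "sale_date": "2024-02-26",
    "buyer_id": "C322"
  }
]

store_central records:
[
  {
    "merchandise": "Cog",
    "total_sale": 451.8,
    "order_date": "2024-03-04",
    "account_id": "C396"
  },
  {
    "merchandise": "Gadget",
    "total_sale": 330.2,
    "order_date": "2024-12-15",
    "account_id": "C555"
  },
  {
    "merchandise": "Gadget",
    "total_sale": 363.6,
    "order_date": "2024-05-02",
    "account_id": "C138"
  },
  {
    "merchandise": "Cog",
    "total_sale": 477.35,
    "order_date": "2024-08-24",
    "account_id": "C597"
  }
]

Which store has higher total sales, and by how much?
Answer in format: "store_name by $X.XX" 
store_central by $636.71

Schema mapping: "sale_amount" (store_east) = "total_sale" (store_central) = sale amount

Total for store_east: 986.24
Total for store_central: 1622.95

Difference: |986.24 - 1622.95| = 636.71
store_central has higher sales by $636.71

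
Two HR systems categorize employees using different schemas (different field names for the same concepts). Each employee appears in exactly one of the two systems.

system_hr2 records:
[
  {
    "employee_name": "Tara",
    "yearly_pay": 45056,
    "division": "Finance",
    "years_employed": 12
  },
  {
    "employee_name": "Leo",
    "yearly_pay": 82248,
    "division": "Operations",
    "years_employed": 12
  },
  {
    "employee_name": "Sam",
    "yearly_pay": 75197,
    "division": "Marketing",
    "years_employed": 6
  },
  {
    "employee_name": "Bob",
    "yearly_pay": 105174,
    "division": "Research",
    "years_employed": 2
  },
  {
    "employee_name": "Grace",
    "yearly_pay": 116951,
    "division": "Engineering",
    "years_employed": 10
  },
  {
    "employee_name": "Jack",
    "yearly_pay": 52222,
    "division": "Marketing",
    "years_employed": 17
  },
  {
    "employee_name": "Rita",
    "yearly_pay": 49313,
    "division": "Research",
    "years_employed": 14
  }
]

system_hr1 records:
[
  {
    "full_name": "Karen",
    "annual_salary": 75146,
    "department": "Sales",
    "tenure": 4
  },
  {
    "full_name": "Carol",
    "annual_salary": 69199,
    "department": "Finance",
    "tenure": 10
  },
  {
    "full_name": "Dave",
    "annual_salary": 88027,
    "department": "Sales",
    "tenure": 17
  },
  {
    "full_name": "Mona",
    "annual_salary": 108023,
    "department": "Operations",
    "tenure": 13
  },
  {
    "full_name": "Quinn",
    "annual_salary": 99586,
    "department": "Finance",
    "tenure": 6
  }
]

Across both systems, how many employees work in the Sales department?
2

Schema mapping: "division" (system_hr2) = "department" (system_hr1) = department

Sales employees in system_hr2: 0
Sales employees in system_hr1: 2

Total in Sales: 0 + 2 = 2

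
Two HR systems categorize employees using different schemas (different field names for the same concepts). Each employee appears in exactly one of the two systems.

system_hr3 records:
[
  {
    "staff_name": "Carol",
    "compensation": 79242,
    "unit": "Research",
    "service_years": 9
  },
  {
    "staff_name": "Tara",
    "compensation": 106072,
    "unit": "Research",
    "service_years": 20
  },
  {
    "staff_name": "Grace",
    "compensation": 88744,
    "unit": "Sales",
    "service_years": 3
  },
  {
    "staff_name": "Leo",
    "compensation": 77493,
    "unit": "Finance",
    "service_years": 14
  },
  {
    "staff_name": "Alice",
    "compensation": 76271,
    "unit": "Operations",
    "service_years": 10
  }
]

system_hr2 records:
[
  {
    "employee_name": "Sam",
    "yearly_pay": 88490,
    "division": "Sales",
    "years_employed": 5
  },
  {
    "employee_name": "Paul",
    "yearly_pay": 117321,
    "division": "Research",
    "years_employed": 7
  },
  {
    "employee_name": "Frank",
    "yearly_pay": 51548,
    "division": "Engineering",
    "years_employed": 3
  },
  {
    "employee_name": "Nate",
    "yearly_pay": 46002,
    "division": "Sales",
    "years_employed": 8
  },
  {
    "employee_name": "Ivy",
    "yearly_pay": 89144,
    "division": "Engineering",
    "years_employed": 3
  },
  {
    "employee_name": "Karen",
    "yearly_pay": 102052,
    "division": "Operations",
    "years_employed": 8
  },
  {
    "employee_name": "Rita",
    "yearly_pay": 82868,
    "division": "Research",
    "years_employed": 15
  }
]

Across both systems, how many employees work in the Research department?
4

Schema mapping: "unit" (system_hr3) = "division" (system_hr2) = department

Research employees in system_hr3: 2
Research employees in system_hr2: 2

Total in Research: 2 + 2 = 4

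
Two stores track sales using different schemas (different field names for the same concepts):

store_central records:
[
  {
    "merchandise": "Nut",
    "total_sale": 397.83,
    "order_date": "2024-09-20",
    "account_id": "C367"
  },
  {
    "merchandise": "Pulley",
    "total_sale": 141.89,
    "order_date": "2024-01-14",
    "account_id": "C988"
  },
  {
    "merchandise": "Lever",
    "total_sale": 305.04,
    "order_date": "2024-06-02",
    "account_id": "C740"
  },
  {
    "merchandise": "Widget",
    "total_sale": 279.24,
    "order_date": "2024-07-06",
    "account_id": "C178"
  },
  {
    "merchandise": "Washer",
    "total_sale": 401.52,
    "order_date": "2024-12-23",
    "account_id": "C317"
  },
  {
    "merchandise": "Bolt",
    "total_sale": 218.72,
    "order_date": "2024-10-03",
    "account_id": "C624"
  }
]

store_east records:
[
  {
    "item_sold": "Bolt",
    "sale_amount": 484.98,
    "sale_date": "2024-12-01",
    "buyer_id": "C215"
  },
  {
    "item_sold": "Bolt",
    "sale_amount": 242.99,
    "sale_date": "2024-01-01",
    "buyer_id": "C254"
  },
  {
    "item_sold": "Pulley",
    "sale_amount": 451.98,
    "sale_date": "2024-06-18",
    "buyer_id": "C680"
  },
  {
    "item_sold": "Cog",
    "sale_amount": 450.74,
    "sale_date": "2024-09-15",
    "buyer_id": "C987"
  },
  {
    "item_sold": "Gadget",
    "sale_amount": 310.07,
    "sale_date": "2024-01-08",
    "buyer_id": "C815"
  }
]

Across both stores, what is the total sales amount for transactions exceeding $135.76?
3685.0

Schema mapping: "total_sale" (store_central) = "sale_amount" (store_east) = sale amount

Sum of sales > $135.76 in store_central: 1744.24
Sum of sales > $135.76 in store_east: 1940.76

Total: 1744.24 + 1940.76 = 3685.0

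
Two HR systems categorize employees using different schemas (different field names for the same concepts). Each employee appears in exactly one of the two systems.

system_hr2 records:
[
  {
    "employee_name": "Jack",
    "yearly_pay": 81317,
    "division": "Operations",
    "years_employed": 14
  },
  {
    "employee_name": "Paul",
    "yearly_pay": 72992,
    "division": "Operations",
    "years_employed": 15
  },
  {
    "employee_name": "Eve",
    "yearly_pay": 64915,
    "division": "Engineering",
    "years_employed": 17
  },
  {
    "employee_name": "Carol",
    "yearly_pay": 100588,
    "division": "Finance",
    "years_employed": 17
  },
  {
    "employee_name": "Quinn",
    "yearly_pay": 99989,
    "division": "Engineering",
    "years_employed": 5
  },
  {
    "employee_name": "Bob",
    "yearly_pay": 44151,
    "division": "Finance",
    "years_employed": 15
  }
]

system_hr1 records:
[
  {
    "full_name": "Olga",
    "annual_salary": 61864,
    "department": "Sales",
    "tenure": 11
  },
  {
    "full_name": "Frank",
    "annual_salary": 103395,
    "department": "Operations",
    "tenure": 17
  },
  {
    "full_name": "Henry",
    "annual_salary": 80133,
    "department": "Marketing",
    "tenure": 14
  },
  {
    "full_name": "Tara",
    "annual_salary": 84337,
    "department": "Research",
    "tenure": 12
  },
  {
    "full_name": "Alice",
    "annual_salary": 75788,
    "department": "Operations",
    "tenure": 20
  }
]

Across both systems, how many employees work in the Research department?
1

Schema mapping: "division" (system_hr2) = "department" (system_hr1) = department

Research employees in system_hr2: 0
Research employees in system_hr1: 1

Total in Research: 0 + 1 = 1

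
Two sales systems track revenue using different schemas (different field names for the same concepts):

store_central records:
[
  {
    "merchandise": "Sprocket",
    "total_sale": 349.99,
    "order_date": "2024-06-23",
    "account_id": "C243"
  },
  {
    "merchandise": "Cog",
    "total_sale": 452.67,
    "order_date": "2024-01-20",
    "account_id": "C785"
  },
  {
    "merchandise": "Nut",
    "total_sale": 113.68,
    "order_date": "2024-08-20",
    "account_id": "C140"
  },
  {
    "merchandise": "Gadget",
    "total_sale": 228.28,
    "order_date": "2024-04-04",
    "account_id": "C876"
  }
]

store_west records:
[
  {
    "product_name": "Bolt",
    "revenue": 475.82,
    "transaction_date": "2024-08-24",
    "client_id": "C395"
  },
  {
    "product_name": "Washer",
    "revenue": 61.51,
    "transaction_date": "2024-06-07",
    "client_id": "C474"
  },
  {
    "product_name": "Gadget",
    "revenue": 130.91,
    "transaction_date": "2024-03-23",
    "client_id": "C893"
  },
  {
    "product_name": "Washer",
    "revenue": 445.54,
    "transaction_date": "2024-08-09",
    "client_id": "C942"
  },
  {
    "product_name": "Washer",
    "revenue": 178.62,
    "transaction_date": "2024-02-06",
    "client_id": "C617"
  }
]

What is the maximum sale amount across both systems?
475.82

Reconcile: "total_sale" (store_central) = "revenue" (store_west) = sale amount

Maximum in store_central: 452.67
Maximum in store_west: 475.82

Overall maximum: max(452.67, 475.82) = 475.82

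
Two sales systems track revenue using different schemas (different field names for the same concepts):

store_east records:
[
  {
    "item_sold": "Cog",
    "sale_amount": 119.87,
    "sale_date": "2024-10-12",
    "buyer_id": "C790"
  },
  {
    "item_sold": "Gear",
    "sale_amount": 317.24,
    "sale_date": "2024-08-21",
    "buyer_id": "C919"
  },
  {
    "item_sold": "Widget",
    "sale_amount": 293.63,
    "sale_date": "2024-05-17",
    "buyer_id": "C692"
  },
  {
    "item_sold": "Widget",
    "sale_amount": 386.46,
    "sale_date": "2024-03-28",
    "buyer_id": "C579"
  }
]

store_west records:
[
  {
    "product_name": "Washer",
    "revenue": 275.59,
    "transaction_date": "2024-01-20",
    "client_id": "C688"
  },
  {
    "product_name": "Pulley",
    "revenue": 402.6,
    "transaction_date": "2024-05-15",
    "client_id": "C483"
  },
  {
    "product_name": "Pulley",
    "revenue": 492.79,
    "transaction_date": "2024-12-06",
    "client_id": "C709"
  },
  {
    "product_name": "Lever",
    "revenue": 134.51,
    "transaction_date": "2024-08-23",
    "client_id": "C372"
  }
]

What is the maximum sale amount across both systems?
492.79

Reconcile: "sale_amount" (store_east) = "revenue" (store_west) = sale amount

Maximum in store_east: 386.46
Maximum in store_west: 492.79

Overall maximum: max(386.46, 492.79) = 492.79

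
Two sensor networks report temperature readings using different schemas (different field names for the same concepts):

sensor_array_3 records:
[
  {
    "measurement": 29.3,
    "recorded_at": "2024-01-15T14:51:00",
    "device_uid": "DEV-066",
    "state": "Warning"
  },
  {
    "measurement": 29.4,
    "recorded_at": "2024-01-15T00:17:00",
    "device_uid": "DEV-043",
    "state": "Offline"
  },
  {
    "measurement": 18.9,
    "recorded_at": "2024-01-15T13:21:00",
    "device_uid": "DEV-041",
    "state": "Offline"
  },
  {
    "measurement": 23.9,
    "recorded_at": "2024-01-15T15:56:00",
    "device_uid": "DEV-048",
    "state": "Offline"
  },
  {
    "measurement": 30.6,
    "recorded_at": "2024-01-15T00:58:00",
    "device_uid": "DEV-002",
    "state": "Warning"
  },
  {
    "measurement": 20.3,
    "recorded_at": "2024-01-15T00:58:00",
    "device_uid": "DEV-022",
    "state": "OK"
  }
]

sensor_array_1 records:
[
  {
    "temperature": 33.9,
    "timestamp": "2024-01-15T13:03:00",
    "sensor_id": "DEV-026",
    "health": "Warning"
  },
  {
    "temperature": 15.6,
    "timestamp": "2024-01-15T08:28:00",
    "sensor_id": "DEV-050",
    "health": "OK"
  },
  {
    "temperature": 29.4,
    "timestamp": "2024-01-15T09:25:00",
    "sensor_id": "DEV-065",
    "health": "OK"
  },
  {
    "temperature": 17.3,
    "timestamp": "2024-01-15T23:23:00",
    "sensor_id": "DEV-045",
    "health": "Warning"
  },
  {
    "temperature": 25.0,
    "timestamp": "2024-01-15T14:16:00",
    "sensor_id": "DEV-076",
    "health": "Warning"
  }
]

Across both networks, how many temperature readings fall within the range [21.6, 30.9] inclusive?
6

Schema mapping: "measurement" (sensor_array_3) = "temperature" (sensor_array_1) = temperature

Readings in [21.6, 30.9] from sensor_array_3: 4
Readings in [21.6, 30.9] from sensor_array_1: 2

Total count: 4 + 2 = 6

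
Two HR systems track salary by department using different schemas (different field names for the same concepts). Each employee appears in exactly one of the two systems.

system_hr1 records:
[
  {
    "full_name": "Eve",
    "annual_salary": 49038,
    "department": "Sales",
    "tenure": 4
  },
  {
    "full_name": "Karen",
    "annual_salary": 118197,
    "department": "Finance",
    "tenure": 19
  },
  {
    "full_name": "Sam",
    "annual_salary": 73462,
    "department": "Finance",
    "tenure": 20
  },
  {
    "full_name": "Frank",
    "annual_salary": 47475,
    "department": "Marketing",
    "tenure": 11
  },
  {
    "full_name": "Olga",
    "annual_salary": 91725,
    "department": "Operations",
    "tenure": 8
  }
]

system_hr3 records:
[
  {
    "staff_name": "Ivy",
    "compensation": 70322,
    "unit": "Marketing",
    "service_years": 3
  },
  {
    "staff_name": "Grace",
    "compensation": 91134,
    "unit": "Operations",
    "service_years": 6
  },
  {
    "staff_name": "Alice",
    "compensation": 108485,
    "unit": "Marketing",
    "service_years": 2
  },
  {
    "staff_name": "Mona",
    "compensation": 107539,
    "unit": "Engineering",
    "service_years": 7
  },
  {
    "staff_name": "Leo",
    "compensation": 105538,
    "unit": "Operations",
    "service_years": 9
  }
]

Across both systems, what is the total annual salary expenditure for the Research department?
0

Schema mappings:
- "department" (system_hr1) = "unit" (system_hr3) = department
- "annual_salary" (system_hr1) = "compensation" (system_hr3) = salary

Research salaries from system_hr1: 0
Research salaries from system_hr3: 0

Total: 0 + 0 = 0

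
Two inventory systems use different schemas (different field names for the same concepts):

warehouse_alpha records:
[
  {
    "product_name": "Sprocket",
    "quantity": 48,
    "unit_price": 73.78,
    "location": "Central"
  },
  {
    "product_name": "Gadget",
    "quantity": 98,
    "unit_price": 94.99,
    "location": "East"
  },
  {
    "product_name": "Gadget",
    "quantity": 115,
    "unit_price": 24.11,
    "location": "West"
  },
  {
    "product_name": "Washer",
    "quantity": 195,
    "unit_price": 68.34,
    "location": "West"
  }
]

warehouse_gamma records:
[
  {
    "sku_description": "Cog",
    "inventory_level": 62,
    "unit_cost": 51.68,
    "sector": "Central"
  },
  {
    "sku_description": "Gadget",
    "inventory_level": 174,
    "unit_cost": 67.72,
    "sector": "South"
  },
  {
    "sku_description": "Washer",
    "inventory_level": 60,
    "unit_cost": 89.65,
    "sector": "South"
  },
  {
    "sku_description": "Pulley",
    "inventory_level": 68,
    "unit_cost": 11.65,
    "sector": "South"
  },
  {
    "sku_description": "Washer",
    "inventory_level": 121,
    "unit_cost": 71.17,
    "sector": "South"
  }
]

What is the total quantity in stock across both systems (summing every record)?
941

To reconcile these schemas, identify the field holding the quantity in stock in each system:
1. In warehouse_alpha it is "quantity"
2. In warehouse_gamma it is "inventory_level"

From warehouse_alpha: 48 + 98 + 115 + 195 = 456
From warehouse_gamma: 62 + 174 + 60 + 68 + 121 = 485

Total: 456 + 485 = 941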